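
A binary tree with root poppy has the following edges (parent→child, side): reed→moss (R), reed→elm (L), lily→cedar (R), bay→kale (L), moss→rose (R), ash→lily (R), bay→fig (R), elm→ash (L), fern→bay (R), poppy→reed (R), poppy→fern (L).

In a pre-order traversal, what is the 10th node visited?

Pre-order visits the node, then its left subtree, then its right subtree.
Visit poppy.
At poppy: go left to fern.
  Visit fern.
  At fern: no left child.
  At fern: go right to bay.
    Visit bay.
    At bay: go left to kale.
      kale is a leaf — visit kale.
    At bay: go right to fig.
      fig is a leaf — visit fig.
At poppy: go right to reed.
  Visit reed.
  At reed: go left to elm.
    Visit elm.
    At elm: go left to ash.
      Visit ash.
      At ash: no left child.
      At ash: go right to lily.
        Visit lily.
        At lily: no left child.
        At lily: go right to cedar.
          cedar is a leaf — visit cedar.
    At elm: no right child.
  At reed: go right to moss.
    Visit moss.
    At moss: no left child.
    At moss: go right to rose.
      rose is a leaf — visit rose.
Full pre-order sequence: poppy, fern, bay, kale, fig, reed, elm, ash, lily, cedar, moss, rose.

cedar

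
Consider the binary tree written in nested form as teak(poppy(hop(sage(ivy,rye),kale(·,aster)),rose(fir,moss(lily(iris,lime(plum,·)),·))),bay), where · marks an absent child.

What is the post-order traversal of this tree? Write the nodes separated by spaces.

ivy rye sage aster kale hop fir iris plum lime lily moss rose poppy bay teak

Post-order visits the left subtree, then the right subtree, then the node.
At teak: go left to poppy.
  At poppy: go left to hop.
    At hop: go left to sage.
      At sage: go left to ivy.
        ivy is a leaf — visit ivy.
      At sage: go right to rye.
        rye is a leaf — visit rye.
      Visit sage.
    At hop: go right to kale.
      At kale: no left child.
      At kale: go right to aster.
        aster is a leaf — visit aster.
      Visit kale.
    Visit hop.
  At poppy: go right to rose.
    At rose: go left to fir.
      fir is a leaf — visit fir.
    At rose: go right to moss.
      At moss: go left to lily.
        At lily: go left to iris.
          iris is a leaf — visit iris.
        At lily: go right to lime.
          At lime: go left to plum.
            plum is a leaf — visit plum.
          At lime: no right child.
          Visit lime.
        Visit lily.
      At moss: no right child.
      Visit moss.
    Visit rose.
  Visit poppy.
At teak: go right to bay.
  bay is a leaf — visit bay.
Visit teak.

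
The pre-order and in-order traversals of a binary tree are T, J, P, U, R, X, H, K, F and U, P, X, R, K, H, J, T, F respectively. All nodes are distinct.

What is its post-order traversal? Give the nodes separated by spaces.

U X K H R P J F T

The first element of pre-order is the root; it splits in-order into left and right subtrees.
Root T: left subtree has 7 nodes {U, P, X, R, K, H, J}, right has 1 {F}.
  Root J: left subtree has 6 nodes {U, P, X, R, K, H}, right has 0 { }.
    Root P: left subtree has 1 node {U}, right has 4 {X, R, K, H}.
      Root R: left subtree has 1 node {X}, right has 2 {K, H}.
        Root H: left subtree has 1 node {K}, right has 0 { }.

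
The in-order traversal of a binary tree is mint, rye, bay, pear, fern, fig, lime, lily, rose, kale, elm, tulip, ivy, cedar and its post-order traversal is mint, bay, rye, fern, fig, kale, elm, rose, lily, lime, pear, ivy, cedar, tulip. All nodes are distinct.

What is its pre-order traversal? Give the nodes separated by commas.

tulip, pear, rye, mint, bay, lime, fig, fern, lily, rose, elm, kale, cedar, ivy

The last element of post-order is the root; it splits in-order into left and right subtrees.
Root tulip: left subtree has 11 nodes {mint, rye, bay, pear, fern, fig, lime, lily, rose, kale, elm}, right has 2 {ivy, cedar}.
  Root pear: left subtree has 3 nodes {mint, rye, bay}, right has 7 {fern, fig, lime, lily, rose, kale, elm}.
    Root rye: left subtree has 1 node {mint}, right has 1 {bay}.
    Root lime: left subtree has 2 nodes {fern, fig}, right has 4 {lily, rose, kale, elm}.
      Root fig: left subtree has 1 node {fern}, right has 0 { }.
      Root lily: left subtree has 0 nodes { }, right has 3 {rose, kale, elm}.
        Root rose: left subtree has 0 nodes { }, right has 2 {kale, elm}.
          Root elm: left subtree has 1 node {kale}, right has 0 { }.
  Root cedar: left subtree has 1 node {ivy}, right has 0 { }.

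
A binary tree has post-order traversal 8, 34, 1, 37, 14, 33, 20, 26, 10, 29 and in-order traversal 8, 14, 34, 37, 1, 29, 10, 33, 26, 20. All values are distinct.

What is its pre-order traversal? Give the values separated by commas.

The last element of post-order is the root; it splits in-order into left and right subtrees.
Root 29: left subtree has 5 nodes {8, 14, 34, 37, 1}, right has 4 {10, 33, 26, 20}.
  Root 14: left subtree has 1 node {8}, right has 3 {34, 37, 1}.
    Root 37: left subtree has 1 node {34}, right has 1 {1}.
  Root 10: left subtree has 0 nodes { }, right has 3 {33, 26, 20}.
    Root 26: left subtree has 1 node {33}, right has 1 {20}.

29, 14, 8, 37, 34, 1, 10, 26, 33, 20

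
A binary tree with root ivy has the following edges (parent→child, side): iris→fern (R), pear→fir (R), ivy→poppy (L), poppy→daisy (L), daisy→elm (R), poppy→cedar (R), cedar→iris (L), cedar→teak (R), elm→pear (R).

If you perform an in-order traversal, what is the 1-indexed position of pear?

3

In-order visits the left subtree, then the node, then the right subtree.
At ivy: go left to poppy.
  At poppy: go left to daisy.
    At daisy: no left child.
    Visit daisy.
    At daisy: go right to elm.
      At elm: no left child.
      Visit elm.
      At elm: go right to pear.
        At pear: no left child.
        Visit pear.
        At pear: go right to fir.
          fir is a leaf — visit fir.
  Visit poppy.
  At poppy: go right to cedar.
    At cedar: go left to iris.
      At iris: no left child.
      Visit iris.
      At iris: go right to fern.
        fern is a leaf — visit fern.
    Visit cedar.
    At cedar: go right to teak.
      teak is a leaf — visit teak.
Visit ivy.
At ivy: no right child.
Full in-order sequence: daisy, elm, pear, fir, poppy, iris, fern, cedar, teak, ivy.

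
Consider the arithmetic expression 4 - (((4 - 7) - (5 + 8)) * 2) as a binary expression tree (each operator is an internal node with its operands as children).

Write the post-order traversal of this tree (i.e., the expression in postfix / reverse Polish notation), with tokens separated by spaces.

Post-order on an expression tree gives postfix notation: for each operator, emit left operand, right operand, then the operator.

4 4 7 - 5 8 + - 2 * -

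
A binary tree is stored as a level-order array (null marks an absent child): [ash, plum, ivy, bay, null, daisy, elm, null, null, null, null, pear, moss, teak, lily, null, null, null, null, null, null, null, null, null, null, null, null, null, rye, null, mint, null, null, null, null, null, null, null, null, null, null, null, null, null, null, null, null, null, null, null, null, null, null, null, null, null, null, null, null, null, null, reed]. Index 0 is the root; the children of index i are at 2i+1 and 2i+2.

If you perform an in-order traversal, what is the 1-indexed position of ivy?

7

In-order visits the left subtree, then the node, then the right subtree.
At ash: go left to plum.
  At plum: go left to bay.
    bay is a leaf — visit bay.
  Visit plum.
  At plum: no right child.
Visit ash.
At ash: go right to ivy.
  At ivy: go left to daisy.
    At daisy: go left to pear.
      pear is a leaf — visit pear.
    Visit daisy.
    At daisy: go right to moss.
      moss is a leaf — visit moss.
  Visit ivy.
  At ivy: go right to elm.
    At elm: go left to teak.
      At teak: no left child.
      Visit teak.
      At teak: go right to rye.
        rye is a leaf — visit rye.
    Visit elm.
    At elm: go right to lily.
      At lily: no left child.
      Visit lily.
      At lily: go right to mint.
        At mint: go left to reed.
          reed is a leaf — visit reed.
        Visit mint.
        At mint: no right child.
Full in-order sequence: bay, plum, ash, pear, daisy, moss, ivy, teak, rye, elm, lily, reed, mint.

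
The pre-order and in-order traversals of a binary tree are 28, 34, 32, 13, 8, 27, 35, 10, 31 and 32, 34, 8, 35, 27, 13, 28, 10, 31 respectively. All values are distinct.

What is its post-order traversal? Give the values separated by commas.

The first element of pre-order is the root; it splits in-order into left and right subtrees.
Root 28: left subtree has 6 nodes {32, 34, 8, 35, 27, 13}, right has 2 {10, 31}.
  Root 34: left subtree has 1 node {32}, right has 4 {8, 35, 27, 13}.
    Root 13: left subtree has 3 nodes {8, 35, 27}, right has 0 { }.
      Root 8: left subtree has 0 nodes { }, right has 2 {35, 27}.
        Root 27: left subtree has 1 node {35}, right has 0 { }.
  Root 10: left subtree has 0 nodes { }, right has 1 {31}.

32, 35, 27, 8, 13, 34, 31, 10, 28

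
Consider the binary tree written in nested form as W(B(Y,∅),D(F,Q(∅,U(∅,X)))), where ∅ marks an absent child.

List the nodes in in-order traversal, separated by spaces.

Y B W F D Q U X

In-order visits the left subtree, then the node, then the right subtree.
At W: go left to B.
  At B: go left to Y.
    Y is a leaf — visit Y.
  Visit B.
  At B: no right child.
Visit W.
At W: go right to D.
  At D: go left to F.
    F is a leaf — visit F.
  Visit D.
  At D: go right to Q.
    At Q: no left child.
    Visit Q.
    At Q: go right to U.
      At U: no left child.
      Visit U.
      At U: go right to X.
        X is a leaf — visit X.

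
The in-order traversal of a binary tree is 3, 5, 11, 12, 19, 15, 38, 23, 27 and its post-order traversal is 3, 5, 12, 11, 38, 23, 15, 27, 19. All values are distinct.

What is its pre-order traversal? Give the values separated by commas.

The last element of post-order is the root; it splits in-order into left and right subtrees.
Root 19: left subtree has 4 nodes {3, 5, 11, 12}, right has 4 {15, 38, 23, 27}.
  Root 11: left subtree has 2 nodes {3, 5}, right has 1 {12}.
    Root 5: left subtree has 1 node {3}, right has 0 { }.
  Root 27: left subtree has 3 nodes {15, 38, 23}, right has 0 { }.
    Root 15: left subtree has 0 nodes { }, right has 2 {38, 23}.
      Root 23: left subtree has 1 node {38}, right has 0 { }.

19, 11, 5, 3, 12, 27, 15, 23, 38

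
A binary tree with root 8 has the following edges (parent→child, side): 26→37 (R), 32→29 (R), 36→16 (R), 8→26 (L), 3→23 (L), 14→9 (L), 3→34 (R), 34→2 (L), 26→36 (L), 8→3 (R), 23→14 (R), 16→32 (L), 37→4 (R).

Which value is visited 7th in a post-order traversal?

26

Post-order visits the left subtree, then the right subtree, then the node.
At 8: go left to 26.
  At 26: go left to 36.
    At 36: no left child.
    At 36: go right to 16.
      At 16: go left to 32.
        At 32: no left child.
        At 32: go right to 29.
          29 is a leaf — visit 29.
        Visit 32.
      At 16: no right child.
      Visit 16.
    Visit 36.
  At 26: go right to 37.
    At 37: no left child.
    At 37: go right to 4.
      4 is a leaf — visit 4.
    Visit 37.
  Visit 26.
At 8: go right to 3.
  At 3: go left to 23.
    At 23: no left child.
    At 23: go right to 14.
      At 14: go left to 9.
        9 is a leaf — visit 9.
      At 14: no right child.
      Visit 14.
    Visit 23.
  At 3: go right to 34.
    At 34: go left to 2.
      2 is a leaf — visit 2.
    At 34: no right child.
    Visit 34.
  Visit 3.
Visit 8.
Full post-order sequence: 29, 32, 16, 36, 4, 37, 26, 9, 14, 23, 2, 34, 3, 8.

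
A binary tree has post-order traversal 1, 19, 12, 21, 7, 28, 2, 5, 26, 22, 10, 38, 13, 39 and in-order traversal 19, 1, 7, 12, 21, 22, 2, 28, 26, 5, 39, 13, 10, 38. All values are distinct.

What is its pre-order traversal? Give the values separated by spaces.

The last element of post-order is the root; it splits in-order into left and right subtrees.
Root 39: left subtree has 10 nodes {19, 1, 7, 12, 21, 22, 2, 28, 26, 5}, right has 3 {13, 10, 38}.
  Root 22: left subtree has 5 nodes {19, 1, 7, 12, 21}, right has 4 {2, 28, 26, 5}.
    Root 7: left subtree has 2 nodes {19, 1}, right has 2 {12, 21}.
      Root 19: left subtree has 0 nodes { }, right has 1 {1}.
      Root 21: left subtree has 1 node {12}, right has 0 { }.
    Root 26: left subtree has 2 nodes {2, 28}, right has 1 {5}.
      Root 2: left subtree has 0 nodes { }, right has 1 {28}.
  Root 13: left subtree has 0 nodes { }, right has 2 {10, 38}.
    Root 38: left subtree has 1 node {10}, right has 0 { }.

39 22 7 19 1 21 12 26 2 28 5 13 38 10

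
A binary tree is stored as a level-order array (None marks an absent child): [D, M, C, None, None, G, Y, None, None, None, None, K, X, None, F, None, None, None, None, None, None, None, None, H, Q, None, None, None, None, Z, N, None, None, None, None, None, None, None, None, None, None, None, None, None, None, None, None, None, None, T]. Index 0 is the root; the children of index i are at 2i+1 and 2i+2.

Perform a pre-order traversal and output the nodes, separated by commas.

D, M, C, G, K, H, Q, T, X, Y, F, Z, N

Pre-order visits the node, then its left subtree, then its right subtree.
Visit D.
At D: go left to M.
  M is a leaf — visit M.
At D: go right to C.
  Visit C.
  At C: go left to G.
    Visit G.
    At G: go left to K.
      Visit K.
      At K: go left to H.
        H is a leaf — visit H.
      At K: go right to Q.
        Visit Q.
        At Q: go left to T.
          T is a leaf — visit T.
        At Q: no right child.
    At G: go right to X.
      X is a leaf — visit X.
  At C: go right to Y.
    Visit Y.
    At Y: no left child.
    At Y: go right to F.
      Visit F.
      At F: go left to Z.
        Z is a leaf — visit Z.
      At F: go right to N.
        N is a leaf — visit N.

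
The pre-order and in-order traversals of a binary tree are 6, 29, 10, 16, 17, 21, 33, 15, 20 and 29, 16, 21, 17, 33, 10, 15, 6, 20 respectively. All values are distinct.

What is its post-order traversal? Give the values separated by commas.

21, 33, 17, 16, 15, 10, 29, 20, 6

The first element of pre-order is the root; it splits in-order into left and right subtrees.
Root 6: left subtree has 7 nodes {29, 16, 21, 17, 33, 10, 15}, right has 1 {20}.
  Root 29: left subtree has 0 nodes { }, right has 6 {16, 21, 17, 33, 10, 15}.
    Root 10: left subtree has 4 nodes {16, 21, 17, 33}, right has 1 {15}.
      Root 16: left subtree has 0 nodes { }, right has 3 {21, 17, 33}.
        Root 17: left subtree has 1 node {21}, right has 1 {33}.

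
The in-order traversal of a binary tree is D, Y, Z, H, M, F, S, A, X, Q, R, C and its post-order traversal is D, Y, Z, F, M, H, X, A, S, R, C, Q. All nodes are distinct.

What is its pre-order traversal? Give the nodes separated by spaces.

Q S H Z Y D M F A X C R

The last element of post-order is the root; it splits in-order into left and right subtrees.
Root Q: left subtree has 9 nodes {D, Y, Z, H, M, F, S, A, X}, right has 2 {R, C}.
  Root S: left subtree has 6 nodes {D, Y, Z, H, M, F}, right has 2 {A, X}.
    Root H: left subtree has 3 nodes {D, Y, Z}, right has 2 {M, F}.
      Root Z: left subtree has 2 nodes {D, Y}, right has 0 { }.
        Root Y: left subtree has 1 node {D}, right has 0 { }.
      Root M: left subtree has 0 nodes { }, right has 1 {F}.
    Root A: left subtree has 0 nodes { }, right has 1 {X}.
  Root C: left subtree has 1 node {R}, right has 0 { }.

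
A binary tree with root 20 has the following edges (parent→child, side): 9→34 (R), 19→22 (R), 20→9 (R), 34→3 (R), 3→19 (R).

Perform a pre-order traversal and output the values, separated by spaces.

Pre-order visits the node, then its left subtree, then its right subtree.
Visit 20.
At 20: no left child.
At 20: go right to 9.
  Visit 9.
  At 9: no left child.
  At 9: go right to 34.
    Visit 34.
    At 34: no left child.
    At 34: go right to 3.
      Visit 3.
      At 3: no left child.
      At 3: go right to 19.
        Visit 19.
        At 19: no left child.
        At 19: go right to 22.
          22 is a leaf — visit 22.

20 9 34 3 19 22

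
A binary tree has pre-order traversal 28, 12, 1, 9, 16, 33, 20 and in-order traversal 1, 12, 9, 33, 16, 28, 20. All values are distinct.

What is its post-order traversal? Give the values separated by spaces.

The first element of pre-order is the root; it splits in-order into left and right subtrees.
Root 28: left subtree has 5 nodes {1, 12, 9, 33, 16}, right has 1 {20}.
  Root 12: left subtree has 1 node {1}, right has 3 {9, 33, 16}.
    Root 9: left subtree has 0 nodes { }, right has 2 {33, 16}.
      Root 16: left subtree has 1 node {33}, right has 0 { }.

1 33 16 9 12 20 28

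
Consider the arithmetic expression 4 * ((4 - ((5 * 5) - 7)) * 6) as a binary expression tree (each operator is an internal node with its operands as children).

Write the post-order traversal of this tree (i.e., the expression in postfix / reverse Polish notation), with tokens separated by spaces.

4 4 5 5 * 7 - - 6 * *

Post-order on an expression tree gives postfix notation: for each operator, emit left operand, right operand, then the operator.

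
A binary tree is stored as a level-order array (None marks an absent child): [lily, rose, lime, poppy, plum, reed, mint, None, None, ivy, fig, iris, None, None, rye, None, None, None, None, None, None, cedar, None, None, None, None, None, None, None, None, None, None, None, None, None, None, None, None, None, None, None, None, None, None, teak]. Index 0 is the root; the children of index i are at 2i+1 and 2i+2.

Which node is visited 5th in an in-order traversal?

cedar

In-order visits the left subtree, then the node, then the right subtree.
At lily: go left to rose.
  At rose: go left to poppy.
    poppy is a leaf — visit poppy.
  Visit rose.
  At rose: go right to plum.
    At plum: go left to ivy.
      ivy is a leaf — visit ivy.
    Visit plum.
    At plum: go right to fig.
      At fig: go left to cedar.
        At cedar: no left child.
        Visit cedar.
        At cedar: go right to teak.
          teak is a leaf — visit teak.
      Visit fig.
      At fig: no right child.
Visit lily.
At lily: go right to lime.
  At lime: go left to reed.
    At reed: go left to iris.
      iris is a leaf — visit iris.
    Visit reed.
    At reed: no right child.
  Visit lime.
  At lime: go right to mint.
    At mint: no left child.
    Visit mint.
    At mint: go right to rye.
      rye is a leaf — visit rye.
Full in-order sequence: poppy, rose, ivy, plum, cedar, teak, fig, lily, iris, reed, lime, mint, rye.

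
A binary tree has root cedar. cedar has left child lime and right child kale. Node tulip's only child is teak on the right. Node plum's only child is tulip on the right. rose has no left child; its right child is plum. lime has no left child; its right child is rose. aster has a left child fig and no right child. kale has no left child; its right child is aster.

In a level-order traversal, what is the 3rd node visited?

kale

Level-order visits nodes level by level from the root, left to right within each level.
Level 0: cedar
Level 1: lime, kale
Level 2: rose, aster
Level 3: plum, fig
Level 4: tulip
Level 5: teak
Full level-order sequence: cedar, lime, kale, rose, aster, plum, fig, tulip, teak.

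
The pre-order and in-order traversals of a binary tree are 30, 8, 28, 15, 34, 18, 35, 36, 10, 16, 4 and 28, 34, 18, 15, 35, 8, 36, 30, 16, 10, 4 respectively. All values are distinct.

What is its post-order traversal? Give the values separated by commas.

The first element of pre-order is the root; it splits in-order into left and right subtrees.
Root 30: left subtree has 7 nodes {28, 34, 18, 15, 35, 8, 36}, right has 3 {16, 10, 4}.
  Root 8: left subtree has 5 nodes {28, 34, 18, 15, 35}, right has 1 {36}.
    Root 28: left subtree has 0 nodes { }, right has 4 {34, 18, 15, 35}.
      Root 15: left subtree has 2 nodes {34, 18}, right has 1 {35}.
        Root 34: left subtree has 0 nodes { }, right has 1 {18}.
  Root 10: left subtree has 1 node {16}, right has 1 {4}.

18, 34, 35, 15, 28, 36, 8, 16, 4, 10, 30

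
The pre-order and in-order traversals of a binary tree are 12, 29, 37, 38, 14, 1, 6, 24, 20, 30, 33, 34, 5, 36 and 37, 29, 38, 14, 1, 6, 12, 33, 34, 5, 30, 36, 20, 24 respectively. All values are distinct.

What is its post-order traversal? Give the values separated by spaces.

The first element of pre-order is the root; it splits in-order into left and right subtrees.
Root 12: left subtree has 6 nodes {37, 29, 38, 14, 1, 6}, right has 7 {33, 34, 5, 30, 36, 20, 24}.
  Root 29: left subtree has 1 node {37}, right has 4 {38, 14, 1, 6}.
    Root 38: left subtree has 0 nodes { }, right has 3 {14, 1, 6}.
      Root 14: left subtree has 0 nodes { }, right has 2 {1, 6}.
        Root 1: left subtree has 0 nodes { }, right has 1 {6}.
  Root 24: left subtree has 6 nodes {33, 34, 5, 30, 36, 20}, right has 0 { }.
    Root 20: left subtree has 5 nodes {33, 34, 5, 30, 36}, right has 0 { }.
      Root 30: left subtree has 3 nodes {33, 34, 5}, right has 1 {36}.
        Root 33: left subtree has 0 nodes { }, right has 2 {34, 5}.
          Root 34: left subtree has 0 nodes { }, right has 1 {5}.

37 6 1 14 38 29 5 34 33 36 30 20 24 12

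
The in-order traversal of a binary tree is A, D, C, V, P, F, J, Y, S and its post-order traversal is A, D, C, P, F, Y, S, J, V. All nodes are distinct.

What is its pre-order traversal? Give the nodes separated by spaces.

The last element of post-order is the root; it splits in-order into left and right subtrees.
Root V: left subtree has 3 nodes {A, D, C}, right has 5 {P, F, J, Y, S}.
  Root C: left subtree has 2 nodes {A, D}, right has 0 { }.
    Root D: left subtree has 1 node {A}, right has 0 { }.
  Root J: left subtree has 2 nodes {P, F}, right has 2 {Y, S}.
    Root F: left subtree has 1 node {P}, right has 0 { }.
    Root S: left subtree has 1 node {Y}, right has 0 { }.

V C D A J F P S Y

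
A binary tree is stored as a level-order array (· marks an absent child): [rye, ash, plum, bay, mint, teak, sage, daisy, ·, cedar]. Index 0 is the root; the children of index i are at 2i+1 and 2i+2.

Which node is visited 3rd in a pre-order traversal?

bay

Pre-order visits the node, then its left subtree, then its right subtree.
Visit rye.
At rye: go left to ash.
  Visit ash.
  At ash: go left to bay.
    Visit bay.
    At bay: go left to daisy.
      daisy is a leaf — visit daisy.
    At bay: no right child.
  At ash: go right to mint.
    Visit mint.
    At mint: go left to cedar.
      cedar is a leaf — visit cedar.
    At mint: no right child.
At rye: go right to plum.
  Visit plum.
  At plum: go left to teak.
    teak is a leaf — visit teak.
  At plum: go right to sage.
    sage is a leaf — visit sage.
Full pre-order sequence: rye, ash, bay, daisy, mint, cedar, plum, teak, sage.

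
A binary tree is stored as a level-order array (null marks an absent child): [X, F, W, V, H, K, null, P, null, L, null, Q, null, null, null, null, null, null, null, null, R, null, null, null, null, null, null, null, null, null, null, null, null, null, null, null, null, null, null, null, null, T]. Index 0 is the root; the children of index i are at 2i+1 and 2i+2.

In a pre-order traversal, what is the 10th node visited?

K

Pre-order visits the node, then its left subtree, then its right subtree.
Visit X.
At X: go left to F.
  Visit F.
  At F: go left to V.
    Visit V.
    At V: go left to P.
      P is a leaf — visit P.
    At V: no right child.
  At F: go right to H.
    Visit H.
    At H: go left to L.
      Visit L.
      At L: no left child.
      At L: go right to R.
        Visit R.
        At R: go left to T.
          T is a leaf — visit T.
        At R: no right child.
    At H: no right child.
At X: go right to W.
  Visit W.
  At W: go left to K.
    Visit K.
    At K: go left to Q.
      Q is a leaf — visit Q.
    At K: no right child.
  At W: no right child.
Full pre-order sequence: X, F, V, P, H, L, R, T, W, K, Q.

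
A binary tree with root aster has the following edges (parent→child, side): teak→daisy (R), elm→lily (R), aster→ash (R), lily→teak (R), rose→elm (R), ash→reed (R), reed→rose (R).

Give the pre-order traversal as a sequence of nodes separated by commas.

aster, ash, reed, rose, elm, lily, teak, daisy

Pre-order visits the node, then its left subtree, then its right subtree.
Visit aster.
At aster: no left child.
At aster: go right to ash.
  Visit ash.
  At ash: no left child.
  At ash: go right to reed.
    Visit reed.
    At reed: no left child.
    At reed: go right to rose.
      Visit rose.
      At rose: no left child.
      At rose: go right to elm.
        Visit elm.
        At elm: no left child.
        At elm: go right to lily.
          Visit lily.
          At lily: no left child.
          At lily: go right to teak.
            Visit teak.
            At teak: no left child.
            At teak: go right to daisy.
              daisy is a leaf — visit daisy.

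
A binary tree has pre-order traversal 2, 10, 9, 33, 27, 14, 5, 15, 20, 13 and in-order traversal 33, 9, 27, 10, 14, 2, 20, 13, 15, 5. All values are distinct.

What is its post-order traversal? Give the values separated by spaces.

The first element of pre-order is the root; it splits in-order into left and right subtrees.
Root 2: left subtree has 5 nodes {33, 9, 27, 10, 14}, right has 4 {20, 13, 15, 5}.
  Root 10: left subtree has 3 nodes {33, 9, 27}, right has 1 {14}.
    Root 9: left subtree has 1 node {33}, right has 1 {27}.
  Root 5: left subtree has 3 nodes {20, 13, 15}, right has 0 { }.
    Root 15: left subtree has 2 nodes {20, 13}, right has 0 { }.
      Root 20: left subtree has 0 nodes { }, right has 1 {13}.

33 27 9 14 10 13 20 15 5 2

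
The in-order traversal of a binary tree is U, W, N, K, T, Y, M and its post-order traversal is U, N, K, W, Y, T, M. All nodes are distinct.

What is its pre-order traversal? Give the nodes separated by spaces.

The last element of post-order is the root; it splits in-order into left and right subtrees.
Root M: left subtree has 6 nodes {U, W, N, K, T, Y}, right has 0 { }.
  Root T: left subtree has 4 nodes {U, W, N, K}, right has 1 {Y}.
    Root W: left subtree has 1 node {U}, right has 2 {N, K}.
      Root K: left subtree has 1 node {N}, right has 0 { }.

M T W U K N Y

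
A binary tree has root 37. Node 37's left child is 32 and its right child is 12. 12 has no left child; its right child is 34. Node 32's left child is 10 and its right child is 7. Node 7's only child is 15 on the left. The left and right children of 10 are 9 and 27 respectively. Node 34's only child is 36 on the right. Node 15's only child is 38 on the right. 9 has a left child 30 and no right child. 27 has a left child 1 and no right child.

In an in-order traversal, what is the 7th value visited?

In-order visits the left subtree, then the node, then the right subtree.
At 37: go left to 32.
  At 32: go left to 10.
    At 10: go left to 9.
      At 9: go left to 30.
        30 is a leaf — visit 30.
      Visit 9.
      At 9: no right child.
    Visit 10.
    At 10: go right to 27.
      At 27: go left to 1.
        1 is a leaf — visit 1.
      Visit 27.
      At 27: no right child.
  Visit 32.
  At 32: go right to 7.
    At 7: go left to 15.
      At 15: no left child.
      Visit 15.
      At 15: go right to 38.
        38 is a leaf — visit 38.
    Visit 7.
    At 7: no right child.
Visit 37.
At 37: go right to 12.
  At 12: no left child.
  Visit 12.
  At 12: go right to 34.
    At 34: no left child.
    Visit 34.
    At 34: go right to 36.
      36 is a leaf — visit 36.
Full in-order sequence: 30, 9, 10, 1, 27, 32, 15, 38, 7, 37, 12, 34, 36.

15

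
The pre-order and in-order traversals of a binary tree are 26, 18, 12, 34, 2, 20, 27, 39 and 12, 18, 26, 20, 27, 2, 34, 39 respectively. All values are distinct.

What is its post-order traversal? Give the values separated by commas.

12, 18, 27, 20, 2, 39, 34, 26

The first element of pre-order is the root; it splits in-order into left and right subtrees.
Root 26: left subtree has 2 nodes {12, 18}, right has 5 {20, 27, 2, 34, 39}.
  Root 18: left subtree has 1 node {12}, right has 0 { }.
  Root 34: left subtree has 3 nodes {20, 27, 2}, right has 1 {39}.
    Root 2: left subtree has 2 nodes {20, 27}, right has 0 { }.
      Root 20: left subtree has 0 nodes { }, right has 1 {27}.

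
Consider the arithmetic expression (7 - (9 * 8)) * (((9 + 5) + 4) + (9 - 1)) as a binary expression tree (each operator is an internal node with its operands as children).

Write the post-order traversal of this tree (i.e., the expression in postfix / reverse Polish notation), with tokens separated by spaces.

7 9 8 * - 9 5 + 4 + 9 1 - + *

Post-order on an expression tree gives postfix notation: for each operator, emit left operand, right operand, then the operator.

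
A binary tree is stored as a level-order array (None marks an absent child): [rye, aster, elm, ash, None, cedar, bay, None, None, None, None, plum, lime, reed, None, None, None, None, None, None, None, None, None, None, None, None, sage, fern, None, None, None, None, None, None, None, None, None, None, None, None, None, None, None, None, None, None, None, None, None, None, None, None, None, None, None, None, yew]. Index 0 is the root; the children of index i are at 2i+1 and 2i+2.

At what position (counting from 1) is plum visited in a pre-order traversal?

6

Pre-order visits the node, then its left subtree, then its right subtree.
Visit rye.
At rye: go left to aster.
  Visit aster.
  At aster: go left to ash.
    ash is a leaf — visit ash.
  At aster: no right child.
At rye: go right to elm.
  Visit elm.
  At elm: go left to cedar.
    Visit cedar.
    At cedar: go left to plum.
      plum is a leaf — visit plum.
    At cedar: go right to lime.
      Visit lime.
      At lime: no left child.
      At lime: go right to sage.
        sage is a leaf — visit sage.
  At elm: go right to bay.
    Visit bay.
    At bay: go left to reed.
      Visit reed.
      At reed: go left to fern.
        Visit fern.
        At fern: no left child.
        At fern: go right to yew.
          yew is a leaf — visit yew.
      At reed: no right child.
    At bay: no right child.
Full pre-order sequence: rye, aster, ash, elm, cedar, plum, lime, sage, bay, reed, fern, yew.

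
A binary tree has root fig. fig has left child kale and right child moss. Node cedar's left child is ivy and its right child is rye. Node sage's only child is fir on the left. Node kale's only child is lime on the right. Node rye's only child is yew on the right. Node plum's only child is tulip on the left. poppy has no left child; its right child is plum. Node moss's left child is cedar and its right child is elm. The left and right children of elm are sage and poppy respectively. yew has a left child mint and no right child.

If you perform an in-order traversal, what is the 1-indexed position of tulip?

In-order visits the left subtree, then the node, then the right subtree.
At fig: go left to kale.
  At kale: no left child.
  Visit kale.
  At kale: go right to lime.
    lime is a leaf — visit lime.
Visit fig.
At fig: go right to moss.
  At moss: go left to cedar.
    At cedar: go left to ivy.
      ivy is a leaf — visit ivy.
    Visit cedar.
    At cedar: go right to rye.
      At rye: no left child.
      Visit rye.
      At rye: go right to yew.
        At yew: go left to mint.
          mint is a leaf — visit mint.
        Visit yew.
        At yew: no right child.
  Visit moss.
  At moss: go right to elm.
    At elm: go left to sage.
      At sage: go left to fir.
        fir is a leaf — visit fir.
      Visit sage.
      At sage: no right child.
    Visit elm.
    At elm: go right to poppy.
      At poppy: no left child.
      Visit poppy.
      At poppy: go right to plum.
        At plum: go left to tulip.
          tulip is a leaf — visit tulip.
        Visit plum.
        At plum: no right child.
Full in-order sequence: kale, lime, fig, ivy, cedar, rye, mint, yew, moss, fir, sage, elm, poppy, tulip, plum.

14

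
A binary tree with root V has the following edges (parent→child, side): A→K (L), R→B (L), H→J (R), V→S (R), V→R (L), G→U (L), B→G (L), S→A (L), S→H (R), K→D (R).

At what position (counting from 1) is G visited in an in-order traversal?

2

In-order visits the left subtree, then the node, then the right subtree.
At V: go left to R.
  At R: go left to B.
    At B: go left to G.
      At G: go left to U.
        U is a leaf — visit U.
      Visit G.
      At G: no right child.
    Visit B.
    At B: no right child.
  Visit R.
  At R: no right child.
Visit V.
At V: go right to S.
  At S: go left to A.
    At A: go left to K.
      At K: no left child.
      Visit K.
      At K: go right to D.
        D is a leaf — visit D.
    Visit A.
    At A: no right child.
  Visit S.
  At S: go right to H.
    At H: no left child.
    Visit H.
    At H: go right to J.
      J is a leaf — visit J.
Full in-order sequence: U, G, B, R, V, K, D, A, S, H, J.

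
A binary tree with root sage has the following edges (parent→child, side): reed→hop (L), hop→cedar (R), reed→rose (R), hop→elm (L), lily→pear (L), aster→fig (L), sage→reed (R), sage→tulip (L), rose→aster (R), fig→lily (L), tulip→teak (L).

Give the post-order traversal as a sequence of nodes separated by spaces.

Post-order visits the left subtree, then the right subtree, then the node.
At sage: go left to tulip.
  At tulip: go left to teak.
    teak is a leaf — visit teak.
  At tulip: no right child.
  Visit tulip.
At sage: go right to reed.
  At reed: go left to hop.
    At hop: go left to elm.
      elm is a leaf — visit elm.
    At hop: go right to cedar.
      cedar is a leaf — visit cedar.
    Visit hop.
  At reed: go right to rose.
    At rose: no left child.
    At rose: go right to aster.
      At aster: go left to fig.
        At fig: go left to lily.
          At lily: go left to pear.
            pear is a leaf — visit pear.
          At lily: no right child.
          Visit lily.
        At fig: no right child.
        Visit fig.
      At aster: no right child.
      Visit aster.
    Visit rose.
  Visit reed.
Visit sage.

teak tulip elm cedar hop pear lily fig aster rose reed sage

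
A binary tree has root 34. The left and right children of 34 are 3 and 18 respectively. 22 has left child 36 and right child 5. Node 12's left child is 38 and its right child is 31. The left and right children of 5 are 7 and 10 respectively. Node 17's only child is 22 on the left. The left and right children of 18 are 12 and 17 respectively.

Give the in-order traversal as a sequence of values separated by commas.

In-order visits the left subtree, then the node, then the right subtree.
At 34: go left to 3.
  3 is a leaf — visit 3.
Visit 34.
At 34: go right to 18.
  At 18: go left to 12.
    At 12: go left to 38.
      38 is a leaf — visit 38.
    Visit 12.
    At 12: go right to 31.
      31 is a leaf — visit 31.
  Visit 18.
  At 18: go right to 17.
    At 17: go left to 22.
      At 22: go left to 36.
        36 is a leaf — visit 36.
      Visit 22.
      At 22: go right to 5.
        At 5: go left to 7.
          7 is a leaf — visit 7.
        Visit 5.
        At 5: go right to 10.
          10 is a leaf — visit 10.
    Visit 17.
    At 17: no right child.

3, 34, 38, 12, 31, 18, 36, 22, 7, 5, 10, 17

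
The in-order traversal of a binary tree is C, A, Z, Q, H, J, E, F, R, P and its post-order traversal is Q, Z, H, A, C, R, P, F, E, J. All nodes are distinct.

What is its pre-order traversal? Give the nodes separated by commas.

J, C, A, H, Z, Q, E, F, P, R

The last element of post-order is the root; it splits in-order into left and right subtrees.
Root J: left subtree has 5 nodes {C, A, Z, Q, H}, right has 4 {E, F, R, P}.
  Root C: left subtree has 0 nodes { }, right has 4 {A, Z, Q, H}.
    Root A: left subtree has 0 nodes { }, right has 3 {Z, Q, H}.
      Root H: left subtree has 2 nodes {Z, Q}, right has 0 { }.
        Root Z: left subtree has 0 nodes { }, right has 1 {Q}.
  Root E: left subtree has 0 nodes { }, right has 3 {F, R, P}.
    Root F: left subtree has 0 nodes { }, right has 2 {R, P}.
      Root P: left subtree has 1 node {R}, right has 0 { }.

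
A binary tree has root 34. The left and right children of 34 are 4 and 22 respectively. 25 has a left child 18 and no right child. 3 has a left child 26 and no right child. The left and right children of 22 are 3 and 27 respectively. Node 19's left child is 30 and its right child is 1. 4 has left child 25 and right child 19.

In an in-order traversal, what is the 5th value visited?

19

In-order visits the left subtree, then the node, then the right subtree.
At 34: go left to 4.
  At 4: go left to 25.
    At 25: go left to 18.
      18 is a leaf — visit 18.
    Visit 25.
    At 25: no right child.
  Visit 4.
  At 4: go right to 19.
    At 19: go left to 30.
      30 is a leaf — visit 30.
    Visit 19.
    At 19: go right to 1.
      1 is a leaf — visit 1.
Visit 34.
At 34: go right to 22.
  At 22: go left to 3.
    At 3: go left to 26.
      26 is a leaf — visit 26.
    Visit 3.
    At 3: no right child.
  Visit 22.
  At 22: go right to 27.
    27 is a leaf — visit 27.
Full in-order sequence: 18, 25, 4, 30, 19, 1, 34, 26, 3, 22, 27.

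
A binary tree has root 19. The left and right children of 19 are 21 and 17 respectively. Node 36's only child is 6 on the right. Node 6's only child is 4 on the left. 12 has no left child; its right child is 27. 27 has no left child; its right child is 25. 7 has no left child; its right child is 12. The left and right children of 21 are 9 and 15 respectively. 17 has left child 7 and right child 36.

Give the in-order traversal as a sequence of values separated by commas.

In-order visits the left subtree, then the node, then the right subtree.
At 19: go left to 21.
  At 21: go left to 9.
    9 is a leaf — visit 9.
  Visit 21.
  At 21: go right to 15.
    15 is a leaf — visit 15.
Visit 19.
At 19: go right to 17.
  At 17: go left to 7.
    At 7: no left child.
    Visit 7.
    At 7: go right to 12.
      At 12: no left child.
      Visit 12.
      At 12: go right to 27.
        At 27: no left child.
        Visit 27.
        At 27: go right to 25.
          25 is a leaf — visit 25.
  Visit 17.
  At 17: go right to 36.
    At 36: no left child.
    Visit 36.
    At 36: go right to 6.
      At 6: go left to 4.
        4 is a leaf — visit 4.
      Visit 6.
      At 6: no right child.

9, 21, 15, 19, 7, 12, 27, 25, 17, 36, 4, 6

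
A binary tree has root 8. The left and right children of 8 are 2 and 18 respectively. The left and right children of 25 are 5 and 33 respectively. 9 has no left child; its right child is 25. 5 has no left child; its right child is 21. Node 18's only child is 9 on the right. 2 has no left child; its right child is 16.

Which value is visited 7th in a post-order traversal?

Post-order visits the left subtree, then the right subtree, then the node.
At 8: go left to 2.
  At 2: no left child.
  At 2: go right to 16.
    16 is a leaf — visit 16.
  Visit 2.
At 8: go right to 18.
  At 18: no left child.
  At 18: go right to 9.
    At 9: no left child.
    At 9: go right to 25.
      At 25: go left to 5.
        At 5: no left child.
        At 5: go right to 21.
          21 is a leaf — visit 21.
        Visit 5.
      At 25: go right to 33.
        33 is a leaf — visit 33.
      Visit 25.
    Visit 9.
  Visit 18.
Visit 8.
Full post-order sequence: 16, 2, 21, 5, 33, 25, 9, 18, 8.

9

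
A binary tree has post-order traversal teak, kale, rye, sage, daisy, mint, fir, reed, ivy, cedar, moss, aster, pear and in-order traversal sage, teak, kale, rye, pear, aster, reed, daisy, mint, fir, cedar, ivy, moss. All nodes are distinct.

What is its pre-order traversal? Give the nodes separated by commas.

pear, sage, rye, kale, teak, aster, moss, cedar, reed, fir, mint, daisy, ivy

The last element of post-order is the root; it splits in-order into left and right subtrees.
Root pear: left subtree has 4 nodes {sage, teak, kale, rye}, right has 8 {aster, reed, daisy, mint, fir, cedar, ivy, moss}.
  Root sage: left subtree has 0 nodes { }, right has 3 {teak, kale, rye}.
    Root rye: left subtree has 2 nodes {teak, kale}, right has 0 { }.
      Root kale: left subtree has 1 node {teak}, right has 0 { }.
  Root aster: left subtree has 0 nodes { }, right has 7 {reed, daisy, mint, fir, cedar, ivy, moss}.
    Root moss: left subtree has 6 nodes {reed, daisy, mint, fir, cedar, ivy}, right has 0 { }.
      Root cedar: left subtree has 4 nodes {reed, daisy, mint, fir}, right has 1 {ivy}.
        Root reed: left subtree has 0 nodes { }, right has 3 {daisy, mint, fir}.
          Root fir: left subtree has 2 nodes {daisy, mint}, right has 0 { }.
            Root mint: left subtree has 1 node {daisy}, right has 0 { }.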